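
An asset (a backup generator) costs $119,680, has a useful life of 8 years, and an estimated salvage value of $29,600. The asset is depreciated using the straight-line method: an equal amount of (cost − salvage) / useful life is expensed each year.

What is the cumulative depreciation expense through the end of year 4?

$45,040

Depreciable base = $119,680 − $29,600 = $90,080.
Annual expense = $90,080 / 8 = $11,260.
End of year 1: book value $108,420.
End of year 2: book value $97,160.
End of year 3: book value $85,900.
End of year 4: book value $74,640.
Accumulated through year 4 = $119,680 − $74,640 = $45,040.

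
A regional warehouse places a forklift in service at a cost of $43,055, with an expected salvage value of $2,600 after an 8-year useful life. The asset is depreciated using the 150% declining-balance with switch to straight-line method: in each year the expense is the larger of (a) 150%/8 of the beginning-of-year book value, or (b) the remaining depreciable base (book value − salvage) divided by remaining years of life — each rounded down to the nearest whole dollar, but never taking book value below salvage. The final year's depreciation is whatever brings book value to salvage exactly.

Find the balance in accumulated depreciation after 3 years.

$19,960

Depreciable base = $43,055 − $2,600 = $40,455.
Year 1: DB = ⌊$43,055 × 150%/8⌋ = $8,072; SL = ⌊$40,455/8⌋ = $5,056 → take DB $8,072. Book value $34,983.
Year 2: DB = ⌊$34,983 × 150%/8⌋ = $6,559; SL = ⌊$32,383/7⌋ = $4,626 → take DB $6,559. Book value $28,424.
Year 3: DB = ⌊$28,424 × 150%/8⌋ = $5,329; SL = ⌊$25,824/6⌋ = $4,304 → take DB $5,329. Book value $23,095.
Accumulated through year 3 = $43,055 − $23,095 = $19,960.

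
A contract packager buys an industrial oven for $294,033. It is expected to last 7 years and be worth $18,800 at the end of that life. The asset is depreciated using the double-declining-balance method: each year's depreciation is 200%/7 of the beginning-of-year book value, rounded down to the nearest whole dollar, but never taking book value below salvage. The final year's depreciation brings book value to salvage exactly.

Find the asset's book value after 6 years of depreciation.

$39,052

Depreciable base = $294,033 − $18,800 = $275,233.
Year 1: ⌊$294,033 × 200%/7⌋ = $84,009. Book value $210,024.
Year 2: ⌊$210,024 × 200%/7⌋ = $60,006. Book value $150,018.
Year 3: ⌊$150,018 × 200%/7⌋ = $42,862. Book value $107,156.
Year 4: ⌊$107,156 × 200%/7⌋ = $30,616. Book value $76,540.
Year 5: ⌊$76,540 × 200%/7⌋ = $21,868. Book value $54,672.
Year 6: ⌊$54,672 × 200%/7⌋ = $15,620. Book value $39,052.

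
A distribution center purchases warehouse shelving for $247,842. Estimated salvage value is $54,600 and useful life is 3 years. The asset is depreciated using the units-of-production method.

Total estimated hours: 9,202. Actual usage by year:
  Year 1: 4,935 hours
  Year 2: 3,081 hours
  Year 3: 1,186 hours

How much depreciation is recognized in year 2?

$64,701

Depreciable base = $247,842 − $54,600 = $193,242.
Rate = $193,242 / 9,202 hours = $21 per hour.
Year 1: 4,935 × $21 = $103,635. Book value $144,207.
Year 2: 3,081 × $21 = $64,701. Book value $79,506.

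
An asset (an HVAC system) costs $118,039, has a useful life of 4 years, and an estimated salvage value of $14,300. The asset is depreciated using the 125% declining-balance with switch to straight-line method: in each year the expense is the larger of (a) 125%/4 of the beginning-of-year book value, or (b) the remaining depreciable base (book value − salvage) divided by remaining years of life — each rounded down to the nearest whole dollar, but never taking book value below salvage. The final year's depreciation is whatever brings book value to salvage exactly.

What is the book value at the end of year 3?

Depreciable base = $118,039 − $14,300 = $103,739.
Year 1: DB = ⌊$118,039 × 125%/4⌋ = $36,887; SL = ⌊$103,739/4⌋ = $25,934 → take DB $36,887. Book value $81,152.
Year 2: DB = ⌊$81,152 × 125%/4⌋ = $25,360; SL = ⌊$66,852/3⌋ = $22,284 → take DB $25,360. Book value $55,792.
Year 3: DB = ⌊$55,792 × 125%/4⌋ = $17,435; SL = ⌊$41,492/2⌋ = $20,746 → take SL $20,746. Book value $35,046.

$35,046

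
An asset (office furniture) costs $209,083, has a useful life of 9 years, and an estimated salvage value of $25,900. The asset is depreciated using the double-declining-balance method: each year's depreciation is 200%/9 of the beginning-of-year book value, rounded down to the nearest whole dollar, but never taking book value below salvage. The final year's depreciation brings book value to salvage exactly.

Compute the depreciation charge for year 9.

$2,102

Depreciable base = $209,083 − $25,900 = $183,183.
Year 1: ⌊$209,083 × 200%/9⌋ = $46,462. Book value $162,621.
Year 2: ⌊$162,621 × 200%/9⌋ = $36,138. Book value $126,483.
Year 3: ⌊$126,483 × 200%/9⌋ = $28,107. Book value $98,376.
Year 4: ⌊$98,376 × 200%/9⌋ = $21,861. Book value $76,515.
Year 5: ⌊$76,515 × 200%/9⌋ = $17,003. Book value $59,512.
Year 6: ⌊$59,512 × 200%/9⌋ = $13,224. Book value $46,288.
Year 7: ⌊$46,288 × 200%/9⌋ = $10,286. Book value $36,002.
Year 8: ⌊$36,002 × 200%/9⌋ = $8,000. Book value $28,002.
Year 9 (final): $28,002 − $25,900 = $2,102. Book value $25,900.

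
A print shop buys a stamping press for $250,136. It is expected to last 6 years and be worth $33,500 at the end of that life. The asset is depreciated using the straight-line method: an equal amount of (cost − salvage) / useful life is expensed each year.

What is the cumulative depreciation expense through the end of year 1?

$36,106

Depreciable base = $250,136 − $33,500 = $216,636.
Annual expense = $216,636 / 6 = $36,106.
End of year 1: book value $214,030.
Accumulated through year 1 = $250,136 − $214,030 = $36,106.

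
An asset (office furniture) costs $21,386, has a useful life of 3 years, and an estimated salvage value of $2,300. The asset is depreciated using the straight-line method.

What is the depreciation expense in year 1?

$6,362

Depreciable base = $21,386 − $2,300 = $19,086.
Annual expense = $19,086 / 3 = $6,362.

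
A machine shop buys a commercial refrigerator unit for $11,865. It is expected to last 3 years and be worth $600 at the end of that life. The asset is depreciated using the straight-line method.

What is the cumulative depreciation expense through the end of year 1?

Depreciable base = $11,865 − $600 = $11,265.
Annual expense = $11,265 / 3 = $3,755.
End of year 1: book value $8,110.
Accumulated through year 1 = $11,865 − $8,110 = $3,755.

$3,755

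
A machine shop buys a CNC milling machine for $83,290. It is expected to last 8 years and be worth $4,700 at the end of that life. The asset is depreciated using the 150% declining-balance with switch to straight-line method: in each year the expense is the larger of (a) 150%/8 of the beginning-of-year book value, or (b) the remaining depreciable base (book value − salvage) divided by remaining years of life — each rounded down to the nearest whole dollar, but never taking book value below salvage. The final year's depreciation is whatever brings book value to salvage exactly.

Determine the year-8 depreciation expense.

Depreciable base = $83,290 − $4,700 = $78,590.
Year 1: DB = ⌊$83,290 × 150%/8⌋ = $15,616; SL = ⌊$78,590/8⌋ = $9,823 → take DB $15,616. Book value $67,674.
Year 2: DB = ⌊$67,674 × 150%/8⌋ = $12,688; SL = ⌊$62,974/7⌋ = $8,996 → take DB $12,688. Book value $54,986.
Year 3: DB = ⌊$54,986 × 150%/8⌋ = $10,309; SL = ⌊$50,286/6⌋ = $8,381 → take DB $10,309. Book value $44,677.
Year 4: DB = ⌊$44,677 × 150%/8⌋ = $8,376; SL = ⌊$39,977/5⌋ = $7,995 → take DB $8,376. Book value $36,301.
Year 5: DB = ⌊$36,301 × 150%/8⌋ = $6,806; SL = ⌊$31,601/4⌋ = $7,900 → take SL $7,900. Book value $28,401.
Year 6: DB = ⌊$28,401 × 150%/8⌋ = $5,325; SL = ⌊$23,701/3⌋ = $7,900 → take SL $7,900. Book value $20,501.
Year 7: DB = ⌊$20,501 × 150%/8⌋ = $3,843; SL = ⌊$15,801/2⌋ = $7,900 → take SL $7,900. Book value $12,601.
Year 8 (final): $12,601 − $4,700 = $7,901. Book value $4,700.

$7,901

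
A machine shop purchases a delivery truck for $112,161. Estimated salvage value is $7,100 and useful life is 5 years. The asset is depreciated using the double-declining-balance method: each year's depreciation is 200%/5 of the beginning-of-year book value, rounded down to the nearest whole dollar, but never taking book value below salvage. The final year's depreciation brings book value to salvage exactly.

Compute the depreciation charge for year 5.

Depreciable base = $112,161 − $7,100 = $105,061.
Year 1: ⌊$112,161 × 200%/5⌋ = $44,864. Book value $67,297.
Year 2: ⌊$67,297 × 200%/5⌋ = $26,918. Book value $40,379.
Year 3: ⌊$40,379 × 200%/5⌋ = $16,151. Book value $24,228.
Year 4: ⌊$24,228 × 200%/5⌋ = $9,691. Book value $14,537.
Year 5 (final): $14,537 − $7,100 = $7,437. Book value $7,100.

$7,437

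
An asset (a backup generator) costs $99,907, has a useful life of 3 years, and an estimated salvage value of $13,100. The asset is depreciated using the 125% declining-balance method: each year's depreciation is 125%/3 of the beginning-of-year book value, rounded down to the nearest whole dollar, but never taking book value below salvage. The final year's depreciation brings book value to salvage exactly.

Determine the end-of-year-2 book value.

$33,997

Depreciable base = $99,907 − $13,100 = $86,807.
Year 1: ⌊$99,907 × 125%/3⌋ = $41,627. Book value $58,280.
Year 2: ⌊$58,280 × 125%/3⌋ = $24,283. Book value $33,997.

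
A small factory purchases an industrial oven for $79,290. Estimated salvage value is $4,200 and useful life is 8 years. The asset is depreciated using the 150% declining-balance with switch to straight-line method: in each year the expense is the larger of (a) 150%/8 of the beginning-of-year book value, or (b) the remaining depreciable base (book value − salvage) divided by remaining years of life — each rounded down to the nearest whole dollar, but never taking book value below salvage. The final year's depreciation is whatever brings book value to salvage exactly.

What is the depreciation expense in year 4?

$7,974

Depreciable base = $79,290 − $4,200 = $75,090.
Year 1: DB = ⌊$79,290 × 150%/8⌋ = $14,866; SL = ⌊$75,090/8⌋ = $9,386 → take DB $14,866. Book value $64,424.
Year 2: DB = ⌊$64,424 × 150%/8⌋ = $12,079; SL = ⌊$60,224/7⌋ = $8,603 → take DB $12,079. Book value $52,345.
Year 3: DB = ⌊$52,345 × 150%/8⌋ = $9,814; SL = ⌊$48,145/6⌋ = $8,024 → take DB $9,814. Book value $42,531.
Year 4: DB = ⌊$42,531 × 150%/8⌋ = $7,974; SL = ⌊$38,331/5⌋ = $7,666 → take DB $7,974. Book value $34,557.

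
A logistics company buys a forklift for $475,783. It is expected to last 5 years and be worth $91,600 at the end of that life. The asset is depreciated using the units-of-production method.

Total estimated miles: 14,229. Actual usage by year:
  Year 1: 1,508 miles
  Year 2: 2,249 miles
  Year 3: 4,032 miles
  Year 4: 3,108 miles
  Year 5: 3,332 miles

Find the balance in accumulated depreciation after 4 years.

Depreciable base = $475,783 − $91,600 = $384,183.
Rate = $384,183 / 14,229 miles = $27 per mile.
Year 1: 1,508 × $27 = $40,716. Book value $435,067.
Year 2: 2,249 × $27 = $60,723. Book value $374,344.
Year 3: 4,032 × $27 = $108,864. Book value $265,480.
Year 4: 3,108 × $27 = $83,916. Book value $181,564.
Accumulated through year 4 = $475,783 − $181,564 = $294,219.

$294,219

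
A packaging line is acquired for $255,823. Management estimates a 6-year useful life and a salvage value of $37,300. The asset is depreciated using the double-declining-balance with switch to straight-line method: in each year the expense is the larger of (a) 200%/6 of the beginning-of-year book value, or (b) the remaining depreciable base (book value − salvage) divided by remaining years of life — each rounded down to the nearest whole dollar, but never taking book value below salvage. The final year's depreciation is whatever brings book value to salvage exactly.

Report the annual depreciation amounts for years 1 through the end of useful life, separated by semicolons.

Depreciable base = $255,823 − $37,300 = $218,523.
Year 1: DB = ⌊$255,823 × 200%/6⌋ = $85,274; SL = ⌊$218,523/6⌋ = $36,420 → take DB $85,274. Book value $170,549.
Year 2: DB = ⌊$170,549 × 200%/6⌋ = $56,849; SL = ⌊$133,249/5⌋ = $26,649 → take DB $56,849. Book value $113,700.
Year 3: DB = ⌊$113,700 × 200%/6⌋ = $37,900; SL = ⌊$76,400/4⌋ = $19,100 → take DB $37,900. Book value $75,800.
Year 4: DB = ⌊$75,800 × 200%/6⌋ = $25,266; SL = ⌊$38,500/3⌋ = $12,833 → take DB $25,266. Book value $50,534.
Year 5: DB = ⌊$50,534 × 200%/6⌋ = $16,844; SL = ⌊$13,234/2⌋ = $6,617 → take DB $16,844, capped at $13,234. Book value $37,300.
Year 6 (final): $37,300 − $37,300 = $0. Book value $37,300.

$85,274; $56,849; $37,900; $25,266; $13,234; $0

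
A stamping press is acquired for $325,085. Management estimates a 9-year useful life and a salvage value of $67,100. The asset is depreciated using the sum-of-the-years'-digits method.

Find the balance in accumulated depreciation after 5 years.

$200,655

Depreciable base = $325,085 − $67,100 = $257,985.
Sum of the years' digits = 9+8+7+6+5+4+3+2+1 = 45.
Year 1: $257,985 × 9/45 = $51,597. Book value $273,488.
Year 2: $257,985 × 8/45 = $45,864. Book value $227,624.
Year 3: $257,985 × 7/45 = $40,131. Book value $187,493.
Year 4: $257,985 × 6/45 = $34,398. Book value $153,095.
Year 5: $257,985 × 5/45 = $28,665. Book value $124,430.
Accumulated through year 5 = $325,085 − $124,430 = $200,655.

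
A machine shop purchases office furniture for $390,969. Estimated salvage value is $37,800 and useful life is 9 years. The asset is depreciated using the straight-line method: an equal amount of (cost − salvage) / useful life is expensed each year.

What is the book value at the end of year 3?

$273,246

Depreciable base = $390,969 − $37,800 = $353,169.
Annual expense = $353,169 / 9 = $39,241.
End of year 1: book value $351,728.
End of year 2: book value $312,487.
End of year 3: book value $273,246.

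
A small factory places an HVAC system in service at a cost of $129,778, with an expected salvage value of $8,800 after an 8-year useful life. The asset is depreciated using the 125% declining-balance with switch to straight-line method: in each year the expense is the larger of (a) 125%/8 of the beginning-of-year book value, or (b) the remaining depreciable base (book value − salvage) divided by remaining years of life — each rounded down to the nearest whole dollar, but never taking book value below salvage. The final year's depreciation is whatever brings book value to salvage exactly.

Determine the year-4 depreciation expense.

Depreciable base = $129,778 − $8,800 = $120,978.
Year 1: DB = ⌊$129,778 × 125%/8⌋ = $20,277; SL = ⌊$120,978/8⌋ = $15,122 → take DB $20,277. Book value $109,501.
Year 2: DB = ⌊$109,501 × 125%/8⌋ = $17,109; SL = ⌊$100,701/7⌋ = $14,385 → take DB $17,109. Book value $92,392.
Year 3: DB = ⌊$92,392 × 125%/8⌋ = $14,436; SL = ⌊$83,592/6⌋ = $13,932 → take DB $14,436. Book value $77,956.
Year 4: DB = ⌊$77,956 × 125%/8⌋ = $12,180; SL = ⌊$69,156/5⌋ = $13,831 → take SL $13,831. Book value $64,125.

$13,831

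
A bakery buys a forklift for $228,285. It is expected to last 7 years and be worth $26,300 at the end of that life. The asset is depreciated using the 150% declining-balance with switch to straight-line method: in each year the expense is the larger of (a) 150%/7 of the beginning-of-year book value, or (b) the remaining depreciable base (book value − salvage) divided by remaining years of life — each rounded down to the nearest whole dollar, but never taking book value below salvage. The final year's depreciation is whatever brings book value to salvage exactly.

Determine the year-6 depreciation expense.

Depreciable base = $228,285 − $26,300 = $201,985.
Year 1: DB = ⌊$228,285 × 150%/7⌋ = $48,918; SL = ⌊$201,985/7⌋ = $28,855 → take DB $48,918. Book value $179,367.
Year 2: DB = ⌊$179,367 × 150%/7⌋ = $38,435; SL = ⌊$153,067/6⌋ = $25,511 → take DB $38,435. Book value $140,932.
Year 3: DB = ⌊$140,932 × 150%/7⌋ = $30,199; SL = ⌊$114,632/5⌋ = $22,926 → take DB $30,199. Book value $110,733.
Year 4: DB = ⌊$110,733 × 150%/7⌋ = $23,728; SL = ⌊$84,433/4⌋ = $21,108 → take DB $23,728. Book value $87,005.
Year 5: DB = ⌊$87,005 × 150%/7⌋ = $18,643; SL = ⌊$60,705/3⌋ = $20,235 → take SL $20,235. Book value $66,770.
Year 6: DB = ⌊$66,770 × 150%/7⌋ = $14,307; SL = ⌊$40,470/2⌋ = $20,235 → take SL $20,235. Book value $46,535.

$20,235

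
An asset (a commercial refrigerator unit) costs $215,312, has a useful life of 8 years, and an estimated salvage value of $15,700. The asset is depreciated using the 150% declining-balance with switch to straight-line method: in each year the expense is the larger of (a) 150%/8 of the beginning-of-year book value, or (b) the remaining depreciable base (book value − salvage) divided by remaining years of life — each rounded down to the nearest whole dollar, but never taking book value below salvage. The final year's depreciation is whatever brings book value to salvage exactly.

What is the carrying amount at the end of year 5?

Depreciable base = $215,312 − $15,700 = $199,612.
Year 1: DB = ⌊$215,312 × 150%/8⌋ = $40,371; SL = ⌊$199,612/8⌋ = $24,951 → take DB $40,371. Book value $174,941.
Year 2: DB = ⌊$174,941 × 150%/8⌋ = $32,801; SL = ⌊$159,241/7⌋ = $22,748 → take DB $32,801. Book value $142,140.
Year 3: DB = ⌊$142,140 × 150%/8⌋ = $26,651; SL = ⌊$126,440/6⌋ = $21,073 → take DB $26,651. Book value $115,489.
Year 4: DB = ⌊$115,489 × 150%/8⌋ = $21,654; SL = ⌊$99,789/5⌋ = $19,957 → take DB $21,654. Book value $93,835.
Year 5: DB = ⌊$93,835 × 150%/8⌋ = $17,594; SL = ⌊$78,135/4⌋ = $19,533 → take SL $19,533. Book value $74,302.

$74,302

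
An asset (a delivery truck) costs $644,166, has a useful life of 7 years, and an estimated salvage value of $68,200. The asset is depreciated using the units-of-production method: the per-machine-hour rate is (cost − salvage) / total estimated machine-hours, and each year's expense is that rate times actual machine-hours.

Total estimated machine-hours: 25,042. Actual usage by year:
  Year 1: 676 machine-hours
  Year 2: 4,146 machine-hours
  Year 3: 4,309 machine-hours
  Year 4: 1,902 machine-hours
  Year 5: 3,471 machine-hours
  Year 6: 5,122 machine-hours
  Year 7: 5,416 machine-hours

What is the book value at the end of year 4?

Depreciable base = $644,166 − $68,200 = $575,966.
Rate = $575,966 / 25,042 machine-hours = $23 per machine-hour.
Year 1: 676 × $23 = $15,548. Book value $628,618.
Year 2: 4,146 × $23 = $95,358. Book value $533,260.
Year 3: 4,309 × $23 = $99,107. Book value $434,153.
Year 4: 1,902 × $23 = $43,746. Book value $390,407.

$390,407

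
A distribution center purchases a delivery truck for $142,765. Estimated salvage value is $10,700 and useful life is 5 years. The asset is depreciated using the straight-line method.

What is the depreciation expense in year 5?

Depreciable base = $142,765 − $10,700 = $132,065.
Annual expense = $132,065 / 5 = $26,413.

$26,413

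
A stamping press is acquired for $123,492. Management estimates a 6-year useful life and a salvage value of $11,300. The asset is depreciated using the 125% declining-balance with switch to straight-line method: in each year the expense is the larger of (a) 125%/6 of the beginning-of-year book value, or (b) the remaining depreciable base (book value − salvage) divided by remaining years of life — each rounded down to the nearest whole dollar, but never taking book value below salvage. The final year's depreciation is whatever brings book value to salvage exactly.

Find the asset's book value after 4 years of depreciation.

Depreciable base = $123,492 − $11,300 = $112,192.
Year 1: DB = ⌊$123,492 × 125%/6⌋ = $25,727; SL = ⌊$112,192/6⌋ = $18,698 → take DB $25,727. Book value $97,765.
Year 2: DB = ⌊$97,765 × 125%/6⌋ = $20,367; SL = ⌊$86,465/5⌋ = $17,293 → take DB $20,367. Book value $77,398.
Year 3: DB = ⌊$77,398 × 125%/6⌋ = $16,124; SL = ⌊$66,098/4⌋ = $16,524 → take SL $16,524. Book value $60,874.
Year 4: DB = ⌊$60,874 × 125%/6⌋ = $12,682; SL = ⌊$49,574/3⌋ = $16,524 → take SL $16,524. Book value $44,350.

$44,350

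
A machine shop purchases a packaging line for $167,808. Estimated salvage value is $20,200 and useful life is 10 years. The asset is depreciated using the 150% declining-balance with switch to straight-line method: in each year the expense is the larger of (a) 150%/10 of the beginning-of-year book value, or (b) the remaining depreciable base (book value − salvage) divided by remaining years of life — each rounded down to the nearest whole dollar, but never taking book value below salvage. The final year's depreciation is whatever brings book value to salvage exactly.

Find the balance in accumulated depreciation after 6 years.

$104,517

Depreciable base = $167,808 − $20,200 = $147,608.
Year 1: DB = ⌊$167,808 × 150%/10⌋ = $25,171; SL = ⌊$147,608/10⌋ = $14,760 → take DB $25,171. Book value $142,637.
Year 2: DB = ⌊$142,637 × 150%/10⌋ = $21,395; SL = ⌊$122,437/9⌋ = $13,604 → take DB $21,395. Book value $121,242.
Year 3: DB = ⌊$121,242 × 150%/10⌋ = $18,186; SL = ⌊$101,042/8⌋ = $12,630 → take DB $18,186. Book value $103,056.
Year 4: DB = ⌊$103,056 × 150%/10⌋ = $15,458; SL = ⌊$82,856/7⌋ = $11,836 → take DB $15,458. Book value $87,598.
Year 5: DB = ⌊$87,598 × 150%/10⌋ = $13,139; SL = ⌊$67,398/6⌋ = $11,233 → take DB $13,139. Book value $74,459.
Year 6: DB = ⌊$74,459 × 150%/10⌋ = $11,168; SL = ⌊$54,259/5⌋ = $10,851 → take DB $11,168. Book value $63,291.
Accumulated through year 6 = $167,808 − $63,291 = $104,517.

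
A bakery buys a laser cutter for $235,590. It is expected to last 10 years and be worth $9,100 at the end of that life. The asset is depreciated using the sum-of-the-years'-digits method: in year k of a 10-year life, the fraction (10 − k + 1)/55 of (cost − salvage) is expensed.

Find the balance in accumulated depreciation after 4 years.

$140,012

Depreciable base = $235,590 − $9,100 = $226,490.
Sum of the years' digits = 10+9+8+7+6+5+4+3+2+1 = 55.
Year 1: $226,490 × 10/55 = $41,180. Book value $194,410.
Year 2: $226,490 × 9/55 = $37,062. Book value $157,348.
Year 3: $226,490 × 8/55 = $32,944. Book value $124,404.
Year 4: $226,490 × 7/55 = $28,826. Book value $95,578.
Accumulated through year 4 = $235,590 − $95,578 = $140,012.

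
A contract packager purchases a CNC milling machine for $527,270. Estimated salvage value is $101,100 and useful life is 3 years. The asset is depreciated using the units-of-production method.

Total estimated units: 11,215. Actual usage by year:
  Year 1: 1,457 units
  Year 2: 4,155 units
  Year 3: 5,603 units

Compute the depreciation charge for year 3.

$212,914

Depreciable base = $527,270 − $101,100 = $426,170.
Rate = $426,170 / 11,215 units = $38 per unit.
Year 1: 1,457 × $38 = $55,366. Book value $471,904.
Year 2: 4,155 × $38 = $157,890. Book value $314,014.
Year 3: 5,603 × $38 = $212,914. Book value $101,100.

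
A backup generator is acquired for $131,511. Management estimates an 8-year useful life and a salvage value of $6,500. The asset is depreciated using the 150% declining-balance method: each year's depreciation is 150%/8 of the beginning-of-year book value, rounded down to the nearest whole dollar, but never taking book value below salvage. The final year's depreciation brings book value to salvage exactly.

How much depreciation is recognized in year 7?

$7,094

Depreciable base = $131,511 − $6,500 = $125,011.
Year 1: ⌊$131,511 × 150%/8⌋ = $24,658. Book value $106,853.
Year 2: ⌊$106,853 × 150%/8⌋ = $20,034. Book value $86,819.
Year 3: ⌊$86,819 × 150%/8⌋ = $16,278. Book value $70,541.
Year 4: ⌊$70,541 × 150%/8⌋ = $13,226. Book value $57,315.
Year 5: ⌊$57,315 × 150%/8⌋ = $10,746. Book value $46,569.
Year 6: ⌊$46,569 × 150%/8⌋ = $8,731. Book value $37,838.
Year 7: ⌊$37,838 × 150%/8⌋ = $7,094. Book value $30,744.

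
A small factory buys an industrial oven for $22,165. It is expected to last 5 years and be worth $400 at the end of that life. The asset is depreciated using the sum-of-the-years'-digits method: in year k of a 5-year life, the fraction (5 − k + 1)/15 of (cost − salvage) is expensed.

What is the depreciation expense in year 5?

Depreciable base = $22,165 − $400 = $21,765.
Sum of the years' digits = 5+4+3+2+1 = 15.
Year 1: $21,765 × 5/15 = $7,255. Book value $14,910.
Year 2: $21,765 × 4/15 = $5,804. Book value $9,106.
Year 3: $21,765 × 3/15 = $4,353. Book value $4,753.
Year 4: $21,765 × 2/15 = $2,902. Book value $1,851.
Year 5: $21,765 × 1/15 = $1,451. Book value $400.

$1,451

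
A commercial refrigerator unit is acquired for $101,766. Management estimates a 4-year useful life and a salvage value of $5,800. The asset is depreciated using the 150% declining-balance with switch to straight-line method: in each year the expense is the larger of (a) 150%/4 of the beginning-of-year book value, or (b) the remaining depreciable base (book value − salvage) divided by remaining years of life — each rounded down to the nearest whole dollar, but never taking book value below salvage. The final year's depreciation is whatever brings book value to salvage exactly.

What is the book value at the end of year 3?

Depreciable base = $101,766 − $5,800 = $95,966.
Year 1: DB = ⌊$101,766 × 150%/4⌋ = $38,162; SL = ⌊$95,966/4⌋ = $23,991 → take DB $38,162. Book value $63,604.
Year 2: DB = ⌊$63,604 × 150%/4⌋ = $23,851; SL = ⌊$57,804/3⌋ = $19,268 → take DB $23,851. Book value $39,753.
Year 3: DB = ⌊$39,753 × 150%/4⌋ = $14,907; SL = ⌊$33,953/2⌋ = $16,976 → take SL $16,976. Book value $22,777.

$22,777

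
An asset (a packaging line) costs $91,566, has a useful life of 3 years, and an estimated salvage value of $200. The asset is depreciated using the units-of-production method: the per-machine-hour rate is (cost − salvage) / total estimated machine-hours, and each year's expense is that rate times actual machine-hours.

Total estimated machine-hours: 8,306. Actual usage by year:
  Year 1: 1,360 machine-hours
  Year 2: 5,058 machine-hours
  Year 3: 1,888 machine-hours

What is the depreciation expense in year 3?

Depreciable base = $91,566 − $200 = $91,366.
Rate = $91,366 / 8,306 machine-hours = $11 per machine-hour.
Year 1: 1,360 × $11 = $14,960. Book value $76,606.
Year 2: 5,058 × $11 = $55,638. Book value $20,968.
Year 3: 1,888 × $11 = $20,768. Book value $200.

$20,768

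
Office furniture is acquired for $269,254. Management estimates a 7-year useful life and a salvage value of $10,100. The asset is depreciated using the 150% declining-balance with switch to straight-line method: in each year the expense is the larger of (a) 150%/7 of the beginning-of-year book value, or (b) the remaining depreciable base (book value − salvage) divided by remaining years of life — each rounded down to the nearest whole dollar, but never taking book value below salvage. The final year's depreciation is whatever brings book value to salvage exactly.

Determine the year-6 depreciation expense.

$30,126

Depreciable base = $269,254 − $10,100 = $259,154.
Year 1: DB = ⌊$269,254 × 150%/7⌋ = $57,697; SL = ⌊$259,154/7⌋ = $37,022 → take DB $57,697. Book value $211,557.
Year 2: DB = ⌊$211,557 × 150%/7⌋ = $45,333; SL = ⌊$201,457/6⌋ = $33,576 → take DB $45,333. Book value $166,224.
Year 3: DB = ⌊$166,224 × 150%/7⌋ = $35,619; SL = ⌊$156,124/5⌋ = $31,224 → take DB $35,619. Book value $130,605.
Year 4: DB = ⌊$130,605 × 150%/7⌋ = $27,986; SL = ⌊$120,505/4⌋ = $30,126 → take SL $30,126. Book value $100,479.
Year 5: DB = ⌊$100,479 × 150%/7⌋ = $21,531; SL = ⌊$90,379/3⌋ = $30,126 → take SL $30,126. Book value $70,353.
Year 6: DB = ⌊$70,353 × 150%/7⌋ = $15,075; SL = ⌊$60,253/2⌋ = $30,126 → take SL $30,126. Book value $40,227.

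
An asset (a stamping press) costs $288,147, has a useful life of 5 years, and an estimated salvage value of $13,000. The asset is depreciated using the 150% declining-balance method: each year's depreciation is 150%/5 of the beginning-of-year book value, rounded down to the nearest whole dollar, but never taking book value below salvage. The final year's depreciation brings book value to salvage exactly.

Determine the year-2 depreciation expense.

Depreciable base = $288,147 − $13,000 = $275,147.
Year 1: ⌊$288,147 × 150%/5⌋ = $86,444. Book value $201,703.
Year 2: ⌊$201,703 × 150%/5⌋ = $60,510. Book value $141,193.

$60,510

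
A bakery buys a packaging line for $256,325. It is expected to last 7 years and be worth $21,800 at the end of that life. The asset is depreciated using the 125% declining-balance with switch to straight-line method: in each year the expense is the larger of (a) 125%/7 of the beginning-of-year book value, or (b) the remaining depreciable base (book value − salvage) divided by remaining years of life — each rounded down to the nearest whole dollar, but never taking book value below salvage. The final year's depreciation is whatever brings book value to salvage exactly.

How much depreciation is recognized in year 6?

Depreciable base = $256,325 − $21,800 = $234,525.
Year 1: DB = ⌊$256,325 × 125%/7⌋ = $45,772; SL = ⌊$234,525/7⌋ = $33,503 → take DB $45,772. Book value $210,553.
Year 2: DB = ⌊$210,553 × 125%/7⌋ = $37,598; SL = ⌊$188,753/6⌋ = $31,458 → take DB $37,598. Book value $172,955.
Year 3: DB = ⌊$172,955 × 125%/7⌋ = $30,884; SL = ⌊$151,155/5⌋ = $30,231 → take DB $30,884. Book value $142,071.
Year 4: DB = ⌊$142,071 × 125%/7⌋ = $25,369; SL = ⌊$120,271/4⌋ = $30,067 → take SL $30,067. Book value $112,004.
Year 5: DB = ⌊$112,004 × 125%/7⌋ = $20,000; SL = ⌊$90,204/3⌋ = $30,068 → take SL $30,068. Book value $81,936.
Year 6: DB = ⌊$81,936 × 125%/7⌋ = $14,631; SL = ⌊$60,136/2⌋ = $30,068 → take SL $30,068. Book value $51,868.

$30,068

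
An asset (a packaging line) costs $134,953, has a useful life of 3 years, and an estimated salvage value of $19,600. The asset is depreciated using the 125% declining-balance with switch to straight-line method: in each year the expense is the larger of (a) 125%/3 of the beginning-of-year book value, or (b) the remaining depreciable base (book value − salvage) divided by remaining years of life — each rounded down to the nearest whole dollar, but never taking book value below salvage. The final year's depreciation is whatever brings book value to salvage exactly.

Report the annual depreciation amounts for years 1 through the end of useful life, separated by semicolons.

$56,230; $32,801; $26,322

Depreciable base = $134,953 − $19,600 = $115,353.
Year 1: DB = ⌊$134,953 × 125%/3⌋ = $56,230; SL = ⌊$115,353/3⌋ = $38,451 → take DB $56,230. Book value $78,723.
Year 2: DB = ⌊$78,723 × 125%/3⌋ = $32,801; SL = ⌊$59,123/2⌋ = $29,561 → take DB $32,801. Book value $45,922.
Year 3 (final): $45,922 − $19,600 = $26,322. Book value $19,600.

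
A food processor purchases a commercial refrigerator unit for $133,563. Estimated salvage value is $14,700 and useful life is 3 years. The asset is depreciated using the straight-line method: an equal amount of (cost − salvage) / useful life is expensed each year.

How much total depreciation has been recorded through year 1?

Depreciable base = $133,563 − $14,700 = $118,863.
Annual expense = $118,863 / 3 = $39,621.
End of year 1: book value $93,942.
Accumulated through year 1 = $133,563 − $93,942 = $39,621.

$39,621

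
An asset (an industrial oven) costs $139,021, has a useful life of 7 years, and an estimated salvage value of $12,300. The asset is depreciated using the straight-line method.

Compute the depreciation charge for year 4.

$18,103

Depreciable base = $139,021 − $12,300 = $126,721.
Annual expense = $126,721 / 7 = $18,103.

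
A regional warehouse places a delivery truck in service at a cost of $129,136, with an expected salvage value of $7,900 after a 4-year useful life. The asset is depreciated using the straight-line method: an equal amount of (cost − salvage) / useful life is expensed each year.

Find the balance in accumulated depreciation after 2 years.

Depreciable base = $129,136 − $7,900 = $121,236.
Annual expense = $121,236 / 4 = $30,309.
End of year 1: book value $98,827.
End of year 2: book value $68,518.
Accumulated through year 2 = $129,136 − $68,518 = $60,618.

$60,618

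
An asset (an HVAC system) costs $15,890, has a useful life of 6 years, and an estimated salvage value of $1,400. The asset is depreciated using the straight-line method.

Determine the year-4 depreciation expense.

Depreciable base = $15,890 − $1,400 = $14,490.
Annual expense = $14,490 / 6 = $2,415.

$2,415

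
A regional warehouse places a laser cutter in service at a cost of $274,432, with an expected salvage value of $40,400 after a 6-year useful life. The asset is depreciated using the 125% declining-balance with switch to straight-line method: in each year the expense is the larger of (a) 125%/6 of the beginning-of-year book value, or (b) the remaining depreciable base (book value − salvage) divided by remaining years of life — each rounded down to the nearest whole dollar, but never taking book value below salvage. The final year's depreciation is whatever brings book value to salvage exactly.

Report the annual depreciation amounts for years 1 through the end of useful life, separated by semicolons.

Depreciable base = $274,432 − $40,400 = $234,032.
Year 1: DB = ⌊$274,432 × 125%/6⌋ = $57,173; SL = ⌊$234,032/6⌋ = $39,005 → take DB $57,173. Book value $217,259.
Year 2: DB = ⌊$217,259 × 125%/6⌋ = $45,262; SL = ⌊$176,859/5⌋ = $35,371 → take DB $45,262. Book value $171,997.
Year 3: DB = ⌊$171,997 × 125%/6⌋ = $35,832; SL = ⌊$131,597/4⌋ = $32,899 → take DB $35,832. Book value $136,165.
Year 4: DB = ⌊$136,165 × 125%/6⌋ = $28,367; SL = ⌊$95,765/3⌋ = $31,921 → take SL $31,921. Book value $104,244.
Year 5: DB = ⌊$104,244 × 125%/6⌋ = $21,717; SL = ⌊$63,844/2⌋ = $31,922 → take SL $31,922. Book value $72,322.
Year 6 (final): $72,322 − $40,400 = $31,922. Book value $40,400.

$57,173; $45,262; $35,832; $31,921; $31,922; $31,922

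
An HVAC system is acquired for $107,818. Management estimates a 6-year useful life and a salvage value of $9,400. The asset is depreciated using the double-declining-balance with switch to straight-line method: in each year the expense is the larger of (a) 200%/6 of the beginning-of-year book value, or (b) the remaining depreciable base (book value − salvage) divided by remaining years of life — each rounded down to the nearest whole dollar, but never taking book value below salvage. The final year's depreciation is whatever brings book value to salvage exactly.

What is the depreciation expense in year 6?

Depreciable base = $107,818 − $9,400 = $98,418.
Year 1: DB = ⌊$107,818 × 200%/6⌋ = $35,939; SL = ⌊$98,418/6⌋ = $16,403 → take DB $35,939. Book value $71,879.
Year 2: DB = ⌊$71,879 × 200%/6⌋ = $23,959; SL = ⌊$62,479/5⌋ = $12,495 → take DB $23,959. Book value $47,920.
Year 3: DB = ⌊$47,920 × 200%/6⌋ = $15,973; SL = ⌊$38,520/4⌋ = $9,630 → take DB $15,973. Book value $31,947.
Year 4: DB = ⌊$31,947 × 200%/6⌋ = $10,649; SL = ⌊$22,547/3⌋ = $7,515 → take DB $10,649. Book value $21,298.
Year 5: DB = ⌊$21,298 × 200%/6⌋ = $7,099; SL = ⌊$11,898/2⌋ = $5,949 → take DB $7,099. Book value $14,199.
Year 6 (final): $14,199 − $9,400 = $4,799. Book value $9,400.

$4,799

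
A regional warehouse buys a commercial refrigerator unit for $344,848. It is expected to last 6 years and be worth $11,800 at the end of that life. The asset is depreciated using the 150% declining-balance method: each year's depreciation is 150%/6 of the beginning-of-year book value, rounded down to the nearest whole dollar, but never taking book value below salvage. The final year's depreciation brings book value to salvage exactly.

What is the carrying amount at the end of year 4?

Depreciable base = $344,848 − $11,800 = $333,048.
Year 1: ⌊$344,848 × 150%/6⌋ = $86,212. Book value $258,636.
Year 2: ⌊$258,636 × 150%/6⌋ = $64,659. Book value $193,977.
Year 3: ⌊$193,977 × 150%/6⌋ = $48,494. Book value $145,483.
Year 4: ⌊$145,483 × 150%/6⌋ = $36,370. Book value $109,113.

$109,113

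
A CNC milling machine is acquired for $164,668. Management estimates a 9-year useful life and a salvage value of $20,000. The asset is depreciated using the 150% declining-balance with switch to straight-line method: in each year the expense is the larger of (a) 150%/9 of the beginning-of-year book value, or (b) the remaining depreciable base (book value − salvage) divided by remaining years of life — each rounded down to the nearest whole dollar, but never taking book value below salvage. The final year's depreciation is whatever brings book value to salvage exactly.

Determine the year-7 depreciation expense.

$11,544

Depreciable base = $164,668 − $20,000 = $144,668.
Year 1: DB = ⌊$164,668 × 150%/9⌋ = $27,444; SL = ⌊$144,668/9⌋ = $16,074 → take DB $27,444. Book value $137,224.
Year 2: DB = ⌊$137,224 × 150%/9⌋ = $22,870; SL = ⌊$117,224/8⌋ = $14,653 → take DB $22,870. Book value $114,354.
Year 3: DB = ⌊$114,354 × 150%/9⌋ = $19,059; SL = ⌊$94,354/7⌋ = $13,479 → take DB $19,059. Book value $95,295.
Year 4: DB = ⌊$95,295 × 150%/9⌋ = $15,882; SL = ⌊$75,295/6⌋ = $12,549 → take DB $15,882. Book value $79,413.
Year 5: DB = ⌊$79,413 × 150%/9⌋ = $13,235; SL = ⌊$59,413/5⌋ = $11,882 → take DB $13,235. Book value $66,178.
Year 6: DB = ⌊$66,178 × 150%/9⌋ = $11,029; SL = ⌊$46,178/4⌋ = $11,544 → take SL $11,544. Book value $54,634.
Year 7: DB = ⌊$54,634 × 150%/9⌋ = $9,105; SL = ⌊$34,634/3⌋ = $11,544 → take SL $11,544. Book value $43,090.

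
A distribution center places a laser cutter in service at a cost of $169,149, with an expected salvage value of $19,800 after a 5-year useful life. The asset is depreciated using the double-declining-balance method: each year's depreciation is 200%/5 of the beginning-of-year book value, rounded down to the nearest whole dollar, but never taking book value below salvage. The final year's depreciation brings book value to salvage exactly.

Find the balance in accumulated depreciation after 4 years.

$147,226

Depreciable base = $169,149 − $19,800 = $149,349.
Year 1: ⌊$169,149 × 200%/5⌋ = $67,659. Book value $101,490.
Year 2: ⌊$101,490 × 200%/5⌋ = $40,596. Book value $60,894.
Year 3: ⌊$60,894 × 200%/5⌋ = $24,357. Book value $36,537.
Year 4: ⌊$36,537 × 200%/5⌋ = $14,614. Book value $21,923.
Accumulated through year 4 = $169,149 − $21,923 = $147,226.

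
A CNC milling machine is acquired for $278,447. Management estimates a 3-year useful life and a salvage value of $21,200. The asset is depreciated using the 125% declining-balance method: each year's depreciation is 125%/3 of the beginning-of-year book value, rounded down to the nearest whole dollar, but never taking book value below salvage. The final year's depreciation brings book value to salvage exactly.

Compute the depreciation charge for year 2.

$67,678

Depreciable base = $278,447 − $21,200 = $257,247.
Year 1: ⌊$278,447 × 125%/3⌋ = $116,019. Book value $162,428.
Year 2: ⌊$162,428 × 125%/3⌋ = $67,678. Book value $94,750.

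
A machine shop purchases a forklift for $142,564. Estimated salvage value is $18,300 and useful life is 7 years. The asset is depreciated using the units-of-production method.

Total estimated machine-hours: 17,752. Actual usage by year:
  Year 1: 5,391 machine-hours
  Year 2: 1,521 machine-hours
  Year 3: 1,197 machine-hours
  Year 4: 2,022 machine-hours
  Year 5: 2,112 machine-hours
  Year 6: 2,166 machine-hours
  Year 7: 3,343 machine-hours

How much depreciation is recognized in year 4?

Depreciable base = $142,564 − $18,300 = $124,264.
Rate = $124,264 / 17,752 machine-hours = $7 per machine-hour.
Year 1: 5,391 × $7 = $37,737. Book value $104,827.
Year 2: 1,521 × $7 = $10,647. Book value $94,180.
Year 3: 1,197 × $7 = $8,379. Book value $85,801.
Year 4: 2,022 × $7 = $14,154. Book value $71,647.

$14,154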